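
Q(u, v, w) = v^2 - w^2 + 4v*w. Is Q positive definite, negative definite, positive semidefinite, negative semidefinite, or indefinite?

indefinite

Write A = [[0, 0, 0], [0, 1, 2], [0, 2, -1]].
Congruent diagonalization of A (simultaneous row and column reduction) yields pivots 0, 1, -5.
So there are 1 positive, 1 negative, 1 zero pivots.
Hence Q is indefinite.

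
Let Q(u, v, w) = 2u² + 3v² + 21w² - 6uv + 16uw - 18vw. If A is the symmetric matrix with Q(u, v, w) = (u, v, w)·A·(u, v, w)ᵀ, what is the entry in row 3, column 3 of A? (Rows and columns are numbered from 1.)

The coefficient of w² in Q is 21, and that is exactly A[3,3].

21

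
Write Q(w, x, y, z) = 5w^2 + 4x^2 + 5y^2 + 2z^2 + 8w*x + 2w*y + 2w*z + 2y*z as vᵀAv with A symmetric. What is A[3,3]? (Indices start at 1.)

5

The coefficient of y^2 in Q is 5, and that is exactly A[3,3].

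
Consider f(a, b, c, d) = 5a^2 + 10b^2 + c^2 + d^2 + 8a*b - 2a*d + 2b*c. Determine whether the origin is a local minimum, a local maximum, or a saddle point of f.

local minimum

The Hessian at the origin is H = [[10, 8, 0, -2], [8, 20, 2, 0], [0, 2, 2, 0], [-2, 0, 0, 2]].
An LDLᵀ factorisation of H has diagonal entries 10, 68/5, 29/17, 40/29.
Counting signs: 4 positive.
H is positive definite, so the origin is a strict local minimum.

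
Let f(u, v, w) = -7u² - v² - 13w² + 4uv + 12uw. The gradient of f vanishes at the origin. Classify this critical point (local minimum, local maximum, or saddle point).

The Hessian at the origin is H = [[-14, 4, 12], [4, -2, 0], [12, 0, -26]].
Congruent diagonalization of H (simultaneous row and column reduction) yields pivots -14, -6/7, -2.
Counting signs: 3 negative.
H is negative definite, so the origin is a strict local maximum.

local maximum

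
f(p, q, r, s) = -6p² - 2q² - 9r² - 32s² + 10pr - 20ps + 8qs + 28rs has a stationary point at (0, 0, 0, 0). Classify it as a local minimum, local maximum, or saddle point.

local maximum

The Hessian at the origin is H = [[-12, 0, 10, -20], [0, -4, 0, 8], [10, 0, -18, 28], [-20, 8, 28, -64]].
Applying the same elementary operations to the rows and columns of H produces a congruent diagonal matrix with entries -12, -4, -29/3, -40/29.
So there are 4 negative pivots.
H is negative definite, so the origin is a strict local maximum.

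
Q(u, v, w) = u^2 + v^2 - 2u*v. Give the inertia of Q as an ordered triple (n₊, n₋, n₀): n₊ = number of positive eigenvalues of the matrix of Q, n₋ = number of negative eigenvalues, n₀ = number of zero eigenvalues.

The associated matrix is A = [[1, -1, 0], [-1, 1, 0], [0, 0, 0]].
Row-reducing A symmetrically gives the diagonal entries 1, 0, 0.
So there are 1 positive, 2 zero pivots.

(1, 0, 2)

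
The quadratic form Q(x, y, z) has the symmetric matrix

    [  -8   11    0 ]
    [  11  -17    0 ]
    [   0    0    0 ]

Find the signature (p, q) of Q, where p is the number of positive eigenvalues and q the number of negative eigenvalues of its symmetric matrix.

(0, 2)

Congruent diagonalization of A (simultaneous row and column reduction) yields pivots -8, -15/8, 0.
Counting signs: 2 negative, 1 zero.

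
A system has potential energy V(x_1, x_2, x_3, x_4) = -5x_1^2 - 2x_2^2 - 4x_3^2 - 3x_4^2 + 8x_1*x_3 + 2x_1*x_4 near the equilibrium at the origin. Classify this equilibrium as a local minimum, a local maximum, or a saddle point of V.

local maximum

The Hessian at the origin is H = [[-10, 0, 8, 2], [0, -4, 0, 0], [8, 0, -8, 0], [2, 0, 0, -6]].
Row-reducing H symmetrically gives the diagonal entries -10, -4, -8/5, -4.
Counting signs: 4 negative.
H is negative definite, so the origin is a strict local maximum.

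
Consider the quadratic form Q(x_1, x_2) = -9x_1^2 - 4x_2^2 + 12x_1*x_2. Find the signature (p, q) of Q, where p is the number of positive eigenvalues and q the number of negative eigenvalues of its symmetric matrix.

(0, 1)

The associated matrix is A = [[-9, 6], [6, -4]].
Row-reducing A symmetrically gives the diagonal entries -9, 0.
So there are 1 negative, 1 zero pivots.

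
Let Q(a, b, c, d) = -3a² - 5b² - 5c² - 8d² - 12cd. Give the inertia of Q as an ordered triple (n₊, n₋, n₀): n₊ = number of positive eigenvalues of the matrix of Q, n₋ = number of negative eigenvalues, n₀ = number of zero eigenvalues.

The associated matrix is A = [[-3, 0, 0, 0], [0, -5, 0, 0], [0, 0, -5, -6], [0, 0, -6, -8]].
An LDLᵀ factorisation of A has diagonal entries -3, -5, -5, -4/5.
That gives 4 negative pivots.

(0, 4, 0)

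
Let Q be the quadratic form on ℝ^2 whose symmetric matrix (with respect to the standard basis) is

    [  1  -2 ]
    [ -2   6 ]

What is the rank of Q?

Applying the same elementary operations to the rows and columns of A produces a congruent diagonal matrix with entries 1, 2.
So there are 2 positive pivots.
The rank is the number of nonzero pivots: 2.

2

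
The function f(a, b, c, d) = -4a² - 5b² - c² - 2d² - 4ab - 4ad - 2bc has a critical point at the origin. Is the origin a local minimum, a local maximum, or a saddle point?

The Hessian at the origin is H = [[-8, -4, 0, -4], [-4, -10, -2, 0], [0, -2, -2, 0], [-4, 0, 0, -4]].
Symmetric row and column elimination reduces H to a congruent diagonal form with pivots -8, -8, -3/2, -4/3.
That gives 4 negative pivots.
H is negative definite, so the origin is a strict local maximum.

local maximum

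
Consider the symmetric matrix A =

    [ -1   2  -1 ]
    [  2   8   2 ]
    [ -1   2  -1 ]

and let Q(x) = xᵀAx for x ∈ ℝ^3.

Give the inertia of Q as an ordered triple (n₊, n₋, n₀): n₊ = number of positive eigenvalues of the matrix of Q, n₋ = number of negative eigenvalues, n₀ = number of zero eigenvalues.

Congruent diagonalization of A (simultaneous row and column reduction) yields pivots -1, 12, 0.
So there are 1 positive, 1 negative, 1 zero pivots.

(1, 1, 1)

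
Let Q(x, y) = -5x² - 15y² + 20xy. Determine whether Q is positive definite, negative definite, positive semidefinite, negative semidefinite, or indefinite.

indefinite

The symmetric matrix of Q is [[-5, 10], [10, -15]].
For the 2×2 matrix [[-5, 10], [10, -15]]: det = -5·-15 − (10)² = -25, trace = -20.
det < 0 so the eigenvalues have opposite signs; the form is indefinite.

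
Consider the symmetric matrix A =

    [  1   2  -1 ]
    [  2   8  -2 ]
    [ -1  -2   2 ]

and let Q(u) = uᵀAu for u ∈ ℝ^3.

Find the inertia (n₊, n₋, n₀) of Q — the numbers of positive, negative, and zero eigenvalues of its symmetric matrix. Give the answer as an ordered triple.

(3, 0, 0)

Symmetric row and column elimination reduces A to a congruent diagonal form with pivots 1, 4, 1.
That gives 3 positive pivots.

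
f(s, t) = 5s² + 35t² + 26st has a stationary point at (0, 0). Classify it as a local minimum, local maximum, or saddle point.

The Hessian at the origin is H = [[10, 26], [26, 70]].
det H = 10·70 − (26)² = 24 > 0 and H[1,1] = 10 > 0, so H is positive definite.
Therefore the origin is a local minimum.

local minimum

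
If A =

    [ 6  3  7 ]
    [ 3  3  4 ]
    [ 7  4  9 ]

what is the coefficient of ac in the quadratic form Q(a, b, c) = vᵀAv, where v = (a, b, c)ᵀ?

The coefficient of ac is A[1,3] + A[3,1] = 2·7 = 14.

14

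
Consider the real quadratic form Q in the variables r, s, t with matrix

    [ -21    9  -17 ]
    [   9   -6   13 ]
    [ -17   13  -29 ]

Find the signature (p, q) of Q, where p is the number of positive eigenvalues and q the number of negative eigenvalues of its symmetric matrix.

(0, 2)

Applying the same elementary operations to the rows and columns of A produces a congruent diagonal matrix with entries -21, -15/7, 0.
So there are 2 negative, 1 zero pivots.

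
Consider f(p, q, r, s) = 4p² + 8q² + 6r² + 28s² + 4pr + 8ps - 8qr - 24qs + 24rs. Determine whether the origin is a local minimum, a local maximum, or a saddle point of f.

The Hessian at the origin is H = [[8, 0, 4, 8], [0, 16, -8, -24], [4, -8, 12, 24], [8, -24, 24, 56]].
Applying the same elementary operations to the rows and columns of H produces a congruent diagonal matrix with entries 8, 16, 6, 4/3.
That gives 4 positive pivots.
H is positive definite, so the origin is a strict local minimum.

local minimum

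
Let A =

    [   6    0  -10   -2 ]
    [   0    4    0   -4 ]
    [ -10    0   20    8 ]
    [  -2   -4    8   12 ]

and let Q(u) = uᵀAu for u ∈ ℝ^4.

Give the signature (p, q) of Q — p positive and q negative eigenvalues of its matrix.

(4, 0)

Applying the same elementary operations to the rows and columns of A produces a congruent diagonal matrix with entries 6, 4, 10/3, 4/5.
That gives 4 positive pivots.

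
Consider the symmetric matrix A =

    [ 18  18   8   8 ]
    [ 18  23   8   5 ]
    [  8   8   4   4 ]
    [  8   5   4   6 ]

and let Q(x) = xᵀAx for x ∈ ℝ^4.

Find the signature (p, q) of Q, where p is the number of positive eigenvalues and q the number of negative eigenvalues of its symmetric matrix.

(4, 0)

Symmetric row and column elimination reduces A to a congruent diagonal form with pivots 18, 5, 4/9, 1/5.
Counting signs: 4 positive.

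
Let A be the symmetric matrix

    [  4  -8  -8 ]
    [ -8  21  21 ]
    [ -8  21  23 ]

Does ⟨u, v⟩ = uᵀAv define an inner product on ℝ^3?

yes

Leading principal minors: Δ_1 = 4, Δ_2 = 20, Δ_3 = 40.
All leading principal minors are positive, so by Sylvester's criterion Q is positive definite.
⟨·,·⟩ is an inner product exactly when A is positive definite.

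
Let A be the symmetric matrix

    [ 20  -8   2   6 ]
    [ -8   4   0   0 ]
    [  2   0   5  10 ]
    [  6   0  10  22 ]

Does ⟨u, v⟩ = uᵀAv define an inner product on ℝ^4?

Leading principal minors: Δ_1 = 20, Δ_2 = 16, Δ_3 = 64, Δ_4 = 48.
All leading principal minors are positive, so by Sylvester's criterion Q is positive definite.
⟨·,·⟩ is an inner product exactly when A is positive definite.

yes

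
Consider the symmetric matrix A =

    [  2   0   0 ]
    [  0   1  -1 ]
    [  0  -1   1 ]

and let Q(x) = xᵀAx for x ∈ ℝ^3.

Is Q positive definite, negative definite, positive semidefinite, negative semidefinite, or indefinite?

positive semidefinite

Congruent diagonalization of A (simultaneous row and column reduction) yields pivots 2, 1, 0.
So there are 2 positive, 1 zero pivots.
Hence Q is positive semidefinite.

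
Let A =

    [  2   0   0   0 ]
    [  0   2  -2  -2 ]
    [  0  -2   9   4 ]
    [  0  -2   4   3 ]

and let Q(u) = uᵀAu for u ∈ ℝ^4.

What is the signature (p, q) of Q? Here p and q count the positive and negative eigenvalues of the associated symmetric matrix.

Symmetric row and column elimination reduces A to a congruent diagonal form with pivots 2, 2, 7, 3/7.
That gives 4 positive pivots.

(4, 0)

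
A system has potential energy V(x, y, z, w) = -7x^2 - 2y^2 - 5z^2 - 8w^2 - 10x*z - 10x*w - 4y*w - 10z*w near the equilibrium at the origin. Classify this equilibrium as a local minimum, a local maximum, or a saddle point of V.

The Hessian at the origin is H = [[-14, 0, -10, -10], [0, -4, 0, -4], [-10, 0, -10, -10], [-10, -4, -10, -16]].
Row-reducing H symmetrically gives the diagonal entries -14, -4, -20/7, -2.
Counting signs: 4 negative.
H is negative definite, so the origin is a strict local maximum.

local maximum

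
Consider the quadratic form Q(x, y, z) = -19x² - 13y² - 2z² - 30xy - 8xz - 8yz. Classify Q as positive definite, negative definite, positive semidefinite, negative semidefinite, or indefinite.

The associated matrix is A = [[-19, -15, -4], [-15, -13, -4], [-4, -4, -2]].
Row-reducing A symmetrically gives the diagonal entries -19, -22/19, -6/11.
So there are 3 negative pivots.
Hence Q is negative definite.

negative definite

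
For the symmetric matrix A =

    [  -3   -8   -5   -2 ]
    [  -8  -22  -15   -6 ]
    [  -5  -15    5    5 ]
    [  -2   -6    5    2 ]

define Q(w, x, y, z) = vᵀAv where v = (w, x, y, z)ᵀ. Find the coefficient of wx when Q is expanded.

The coefficient of wx is A[1,2] + A[2,1] = 2·(-8) = -16.

-16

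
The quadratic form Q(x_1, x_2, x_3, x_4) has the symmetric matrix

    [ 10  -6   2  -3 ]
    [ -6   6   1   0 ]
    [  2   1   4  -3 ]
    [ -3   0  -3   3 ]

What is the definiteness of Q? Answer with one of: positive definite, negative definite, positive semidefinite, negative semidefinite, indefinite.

Leading principal minors: Δ_1 = 10, Δ_2 = 24, Δ_3 = 38, Δ_4 = 15.
All leading principal minors are positive, so by Sylvester's criterion Q is positive definite.

positive definite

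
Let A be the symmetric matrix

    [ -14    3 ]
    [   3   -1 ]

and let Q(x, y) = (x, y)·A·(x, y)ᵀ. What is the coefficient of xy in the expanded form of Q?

6

The coefficient of xy is A[1,2] + A[2,1] = 2·3 = 6.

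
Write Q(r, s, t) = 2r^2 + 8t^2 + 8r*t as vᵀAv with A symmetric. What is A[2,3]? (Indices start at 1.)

0

The coefficient of s·t in Q is 0. For a symmetric A this equals A[2,3] + A[3,2] = 2·A[2,3].
So A[2,3] = 0/2 = 0.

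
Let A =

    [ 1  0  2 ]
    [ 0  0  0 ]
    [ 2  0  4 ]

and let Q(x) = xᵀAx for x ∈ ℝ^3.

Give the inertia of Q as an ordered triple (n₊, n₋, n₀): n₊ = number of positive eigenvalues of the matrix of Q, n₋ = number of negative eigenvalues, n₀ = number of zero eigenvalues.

(1, 0, 2)

Applying the same elementary operations to the rows and columns of A produces a congruent diagonal matrix with entries 1, 0, 0.
That gives 1 positive, 2 zero pivots.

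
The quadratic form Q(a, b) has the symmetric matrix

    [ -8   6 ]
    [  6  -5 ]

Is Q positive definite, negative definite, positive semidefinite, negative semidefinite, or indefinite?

negative definite

Leading principal minors: Δ_1 = -8, Δ_2 = 4.
The signs alternate starting with Δ_1 < 0, so by Sylvester's criterion Q is negative definite.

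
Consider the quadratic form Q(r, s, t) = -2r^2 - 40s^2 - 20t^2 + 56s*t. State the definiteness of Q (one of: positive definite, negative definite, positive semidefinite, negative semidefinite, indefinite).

The symmetric matrix of Q is A = [[-2, 0, 0], [0, -40, 28], [0, 28, -20]].
Leading principal minors: Δ_1 = -2, Δ_2 = 80, Δ_3 = -32.
The signs alternate starting with Δ_1 < 0, so by Sylvester's criterion Q is negative definite.

negative definite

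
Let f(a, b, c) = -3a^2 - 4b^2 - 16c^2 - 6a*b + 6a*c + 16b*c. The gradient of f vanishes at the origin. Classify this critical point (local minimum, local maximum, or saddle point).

saddle point

The Hessian at the origin is H = [[-6, -6, 6], [-6, -8, 16], [6, 16, -32]].
Applying the same elementary operations to the rows and columns of H produces a congruent diagonal matrix with entries -6, -2, 24.
So there are 1 positive, 2 negative pivots.
H is indefinite, so the origin is a saddle point.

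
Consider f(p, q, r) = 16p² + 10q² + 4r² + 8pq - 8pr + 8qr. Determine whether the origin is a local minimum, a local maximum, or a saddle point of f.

local minimum

The Hessian at the origin is H = [[32, 8, -8], [8, 20, 8], [-8, 8, 8]].
Symmetric row and column elimination reduces H to a congruent diagonal form with pivots 32, 18, 4/9.
So there are 3 positive pivots.
H is positive definite, so the origin is a strict local minimum.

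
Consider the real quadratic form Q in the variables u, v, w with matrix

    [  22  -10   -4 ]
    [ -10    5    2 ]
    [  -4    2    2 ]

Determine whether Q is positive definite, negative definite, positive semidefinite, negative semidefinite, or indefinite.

positive definite

Congruent diagonalization of A (simultaneous row and column reduction) yields pivots 22, 5/11, 6/5.
That gives 3 positive pivots.
Hence Q is positive definite.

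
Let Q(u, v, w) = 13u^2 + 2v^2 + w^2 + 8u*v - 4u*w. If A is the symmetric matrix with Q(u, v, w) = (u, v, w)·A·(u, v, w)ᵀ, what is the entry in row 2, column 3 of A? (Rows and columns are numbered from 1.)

The coefficient of v·w in Q is 0. For a symmetric A this equals A[2,3] + A[3,2] = 2·A[2,3].
So A[2,3] = 0/2 = 0.

0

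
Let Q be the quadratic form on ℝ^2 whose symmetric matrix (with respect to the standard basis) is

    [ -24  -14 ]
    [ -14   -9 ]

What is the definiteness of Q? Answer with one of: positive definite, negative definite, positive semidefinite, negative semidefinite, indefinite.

For the 2×2 matrix [[-24, -14], [-14, -9]]: det = -24·-9 − (-14)² = 20, trace = -33.
det > 0 so both eigenvalues share the sign of the trace; trace = -33 < 0 ⇒ both negative.

negative definite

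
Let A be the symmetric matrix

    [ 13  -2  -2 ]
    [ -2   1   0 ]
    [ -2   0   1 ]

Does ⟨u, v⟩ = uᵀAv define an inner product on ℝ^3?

yes

Row-reducing A symmetrically gives the diagonal entries 13, 9/13, 5/9.
So there are 3 positive pivots.
Hence Q is positive definite.
⟨·,·⟩ is an inner product exactly when A is positive definite.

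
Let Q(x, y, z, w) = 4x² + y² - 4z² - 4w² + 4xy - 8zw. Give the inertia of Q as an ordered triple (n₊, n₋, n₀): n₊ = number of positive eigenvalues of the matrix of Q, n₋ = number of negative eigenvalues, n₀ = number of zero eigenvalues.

The symmetric matrix is A = [[4, 2, 0, 0], [2, 1, 0, 0], [0, 0, -4, -4], [0, 0, -4, -4]].
Applying the same elementary operations to the rows and columns of A produces a congruent diagonal matrix with entries 4, 0, -4, 0.
So there are 1 positive, 1 negative, 2 zero pivots.

(1, 1, 2)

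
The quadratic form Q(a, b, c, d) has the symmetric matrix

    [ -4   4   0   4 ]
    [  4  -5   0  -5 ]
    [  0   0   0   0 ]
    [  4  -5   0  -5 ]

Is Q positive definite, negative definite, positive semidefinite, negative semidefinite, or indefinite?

Row-reducing A symmetrically gives the diagonal entries -4, -1, 0, 0.
So there are 2 negative, 2 zero pivots.
Hence Q is negative semidefinite.

negative semidefinite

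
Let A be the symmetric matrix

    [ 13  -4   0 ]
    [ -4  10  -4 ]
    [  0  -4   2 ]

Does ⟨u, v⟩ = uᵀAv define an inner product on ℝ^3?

Applying the same elementary operations to the rows and columns of A produces a congruent diagonal matrix with entries 13, 114/13, 10/57.
That gives 3 positive pivots.
Hence Q is positive definite.
⟨·,·⟩ is an inner product exactly when A is positive definite.

yes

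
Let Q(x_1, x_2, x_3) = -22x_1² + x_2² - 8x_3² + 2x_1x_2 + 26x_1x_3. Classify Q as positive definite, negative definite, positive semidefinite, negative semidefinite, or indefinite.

indefinite

Write A = [[-22, 1, 13], [1, 1, 0], [13, 0, -8]].
An LDLᵀ factorisation of A has diagonal entries -22, 23/22, -15/23.
So there are 1 positive, 2 negative pivots.
Hence Q is indefinite.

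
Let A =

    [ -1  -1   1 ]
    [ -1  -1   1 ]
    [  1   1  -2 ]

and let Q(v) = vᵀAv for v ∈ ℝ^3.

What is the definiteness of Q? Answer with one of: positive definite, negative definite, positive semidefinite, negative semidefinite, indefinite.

negative semidefinite

Congruent diagonalization of A (simultaneous row and column reduction) yields pivots -1, 0, -1.
Counting signs: 2 negative, 1 zero.
Hence Q is negative semidefinite.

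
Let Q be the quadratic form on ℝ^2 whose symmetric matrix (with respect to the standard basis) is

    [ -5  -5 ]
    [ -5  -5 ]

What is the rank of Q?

1

Row-reducing A symmetrically gives the diagonal entries -5, 0.
So there are 1 negative, 1 zero pivots.
The rank is the number of nonzero pivots: 1.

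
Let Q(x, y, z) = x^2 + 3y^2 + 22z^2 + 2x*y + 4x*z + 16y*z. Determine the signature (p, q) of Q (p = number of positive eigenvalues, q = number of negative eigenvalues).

(2, 0)

The associated matrix is A = [[1, 1, 2], [1, 3, 8], [2, 8, 22]].
Applying the same elementary operations to the rows and columns of A produces a congruent diagonal matrix with entries 1, 2, 0.
So there are 2 positive, 1 zero pivots.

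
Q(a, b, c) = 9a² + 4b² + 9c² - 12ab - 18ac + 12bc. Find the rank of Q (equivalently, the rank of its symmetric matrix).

1

The associated matrix is A = [[9, -6, -9], [-6, 4, 6], [-9, 6, 9]].
Row-reducing A symmetrically gives the diagonal entries 9, 0, 0.
That gives 1 positive, 2 zero pivots.
The rank is the number of nonzero pivots: 1.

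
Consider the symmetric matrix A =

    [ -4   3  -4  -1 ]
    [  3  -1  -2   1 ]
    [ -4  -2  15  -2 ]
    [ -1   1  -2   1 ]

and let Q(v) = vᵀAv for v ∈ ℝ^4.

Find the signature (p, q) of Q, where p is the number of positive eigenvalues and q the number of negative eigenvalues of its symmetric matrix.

Symmetric row and column elimination reduces A to a congruent diagonal form with pivots -4, 5/4, -1, 6/5.
So there are 2 positive, 2 negative pivots.

(2, 2)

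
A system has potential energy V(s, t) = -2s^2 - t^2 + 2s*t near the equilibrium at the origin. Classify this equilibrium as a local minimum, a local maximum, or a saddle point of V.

local maximum

The Hessian at the origin is H = [[-4, 2], [2, -2]].
det H = -4·-2 − (2)² = 4 > 0 and H[1,1] = -4 < 0, so H is negative definite.
Therefore the origin is a local maximum.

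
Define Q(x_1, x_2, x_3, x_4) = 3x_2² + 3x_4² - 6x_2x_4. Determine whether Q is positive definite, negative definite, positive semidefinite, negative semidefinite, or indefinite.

positive semidefinite

The symmetric matrix is A = [[0, 0, 0, 0], [0, 3, 0, -3], [0, 0, 0, 0], [0, -3, 0, 3]].
Symmetric row and column elimination reduces A to a congruent diagonal form with pivots 0, 3, 0, 0.
That gives 1 positive, 3 zero pivots.
Hence Q is positive semidefinite.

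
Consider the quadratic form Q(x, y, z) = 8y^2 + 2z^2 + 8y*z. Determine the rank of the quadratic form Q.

The associated matrix is A = [[0, 0, 0], [0, 8, 4], [0, 4, 2]].
Symmetric row and column elimination reduces A to a congruent diagonal form with pivots 0, 8, 0.
Counting signs: 1 positive, 2 zero.
The rank is the number of nonzero pivots: 1.

1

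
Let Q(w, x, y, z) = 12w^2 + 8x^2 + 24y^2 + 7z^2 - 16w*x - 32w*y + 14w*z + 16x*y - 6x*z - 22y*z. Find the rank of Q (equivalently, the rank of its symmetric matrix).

3

The symmetric matrix is A = [[12, -8, -16, 7], [-8, 8, 8, -3], [-16, 8, 24, -11], [7, -3, -11, 7]].
Symmetric row and column elimination reduces A to a congruent diagonal form with pivots 12, 8/3, 0, 15/8.
That gives 3 positive, 1 zero pivots.
The rank is the number of nonzero pivots: 3.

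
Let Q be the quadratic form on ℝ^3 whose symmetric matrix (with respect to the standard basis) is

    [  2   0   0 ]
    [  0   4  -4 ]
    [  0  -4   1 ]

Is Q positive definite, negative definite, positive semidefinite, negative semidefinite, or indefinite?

Applying the same elementary operations to the rows and columns of A produces a congruent diagonal matrix with entries 2, 4, -3.
That gives 2 positive, 1 negative pivots.
Hence Q is indefinite.

indefinite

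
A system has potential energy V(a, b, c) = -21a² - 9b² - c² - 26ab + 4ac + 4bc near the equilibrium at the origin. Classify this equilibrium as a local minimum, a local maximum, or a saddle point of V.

The Hessian at the origin is H = [[-42, -26, 4], [-26, -18, 4], [4, 4, -2]].
Symmetric row and column elimination reduces H to a congruent diagonal form with pivots -42, -40/21, -2/5.
Counting signs: 3 negative.
H is negative definite, so the origin is a strict local maximum.

local maximum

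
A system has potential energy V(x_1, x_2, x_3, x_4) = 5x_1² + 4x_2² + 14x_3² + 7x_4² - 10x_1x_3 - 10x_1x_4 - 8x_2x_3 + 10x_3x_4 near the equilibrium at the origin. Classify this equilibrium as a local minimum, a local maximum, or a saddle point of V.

local minimum

The Hessian at the origin is H = [[10, 0, -10, -10], [0, 8, -8, 0], [-10, -8, 28, 10], [-10, 0, 10, 14]].
An LDLᵀ factorisation of H has diagonal entries 10, 8, 10, 4.
Counting signs: 4 positive.
H is positive definite, so the origin is a strict local minimum.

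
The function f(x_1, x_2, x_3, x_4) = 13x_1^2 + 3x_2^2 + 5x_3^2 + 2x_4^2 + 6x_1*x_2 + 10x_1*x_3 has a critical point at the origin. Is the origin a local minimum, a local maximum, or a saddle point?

local minimum

The Hessian at the origin is H = [[26, 6, 10, 0], [6, 6, 0, 0], [10, 0, 10, 0], [0, 0, 0, 4]].
Congruent diagonalization of H (simultaneous row and column reduction) yields pivots 26, 60/13, 5, 4.
That gives 4 positive pivots.
H is positive definite, so the origin is a strict local minimum.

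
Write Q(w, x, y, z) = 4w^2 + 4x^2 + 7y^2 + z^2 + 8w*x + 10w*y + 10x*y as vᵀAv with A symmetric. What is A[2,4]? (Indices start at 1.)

The coefficient of x·z in Q is 0. For a symmetric A this equals A[2,4] + A[4,2] = 2·A[2,4].
So A[2,4] = 0/2 = 0.

0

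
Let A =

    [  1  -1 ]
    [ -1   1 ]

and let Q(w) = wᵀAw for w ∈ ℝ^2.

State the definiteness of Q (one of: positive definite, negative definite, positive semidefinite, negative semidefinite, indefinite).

Symmetric row and column elimination reduces A to a congruent diagonal form with pivots 1, 0.
Counting signs: 1 positive, 1 zero.
Hence Q is positive semidefinite.

positive semidefinite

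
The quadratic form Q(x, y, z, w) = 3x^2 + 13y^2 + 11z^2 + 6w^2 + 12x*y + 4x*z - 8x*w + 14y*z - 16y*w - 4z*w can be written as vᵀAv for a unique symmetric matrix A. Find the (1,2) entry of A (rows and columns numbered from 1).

6

The coefficient of x·y in Q is 12. For a symmetric A this equals A[1,2] + A[2,1] = 2·A[1,2].
So A[1,2] = 12/2 = 6.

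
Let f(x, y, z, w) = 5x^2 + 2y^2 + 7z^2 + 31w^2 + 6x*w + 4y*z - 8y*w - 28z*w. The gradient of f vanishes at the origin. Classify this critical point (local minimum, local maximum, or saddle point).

local minimum

The Hessian at the origin is H = [[10, 0, 0, 6], [0, 4, 4, -8], [0, 4, 14, -28], [6, -8, -28, 62]].
Row-reducing H symmetrically gives the diagonal entries 10, 4, 10, 12/5.
That gives 4 positive pivots.
H is positive definite, so the origin is a strict local minimum.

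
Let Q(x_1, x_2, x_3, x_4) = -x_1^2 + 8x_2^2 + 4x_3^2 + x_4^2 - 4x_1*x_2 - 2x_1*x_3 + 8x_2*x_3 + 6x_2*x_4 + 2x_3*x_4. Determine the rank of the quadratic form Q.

The associated matrix is A = [[-1, -2, -1, 0], [-2, 8, 4, 3], [-1, 4, 4, 1], [0, 3, 1, 1]].
Congruent diagonalization of A (simultaneous row and column reduction) yields pivots -1, 12, 2, 1/8.
So there are 3 positive, 1 negative pivots.
The rank is the number of nonzero pivots: 4.

4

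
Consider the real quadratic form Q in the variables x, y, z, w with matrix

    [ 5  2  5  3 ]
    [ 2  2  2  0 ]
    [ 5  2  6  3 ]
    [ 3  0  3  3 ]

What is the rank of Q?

Congruent diagonalization of A (simultaneous row and column reduction) yields pivots 5, 6/5, 1, 0.
So there are 3 positive, 1 zero pivots.
The rank is the number of nonzero pivots: 3.

3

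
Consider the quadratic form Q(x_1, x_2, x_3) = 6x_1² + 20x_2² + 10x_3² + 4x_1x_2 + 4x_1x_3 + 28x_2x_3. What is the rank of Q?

The symmetric matrix is A = [[6, 2, 2], [2, 20, 14], [2, 14, 10]].
Symmetric row and column elimination reduces A to a congruent diagonal form with pivots 6, 58/3, 4/29.
Counting signs: 3 positive.
The rank is the number of nonzero pivots: 3.

3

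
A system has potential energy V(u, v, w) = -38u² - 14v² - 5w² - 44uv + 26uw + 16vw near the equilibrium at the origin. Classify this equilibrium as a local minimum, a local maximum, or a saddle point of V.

local maximum

The Hessian at the origin is H = [[-76, -44, 26], [-44, -28, 16], [26, 16, -10]].
Row-reducing H symmetrically gives the diagonal entries -76, -48/19, -3/4.
So there are 3 negative pivots.
H is negative definite, so the origin is a strict local maximum.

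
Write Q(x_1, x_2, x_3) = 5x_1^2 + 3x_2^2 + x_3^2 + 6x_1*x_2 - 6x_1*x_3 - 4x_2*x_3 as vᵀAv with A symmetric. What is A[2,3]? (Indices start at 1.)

The coefficient of x_2·x_3 in Q is -4. For a symmetric A this equals A[2,3] + A[3,2] = 2·A[2,3].
So A[2,3] = -4/2 = -2.

-2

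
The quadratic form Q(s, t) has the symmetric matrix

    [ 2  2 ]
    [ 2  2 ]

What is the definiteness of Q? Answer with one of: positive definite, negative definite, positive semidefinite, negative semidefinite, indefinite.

Symmetric row and column elimination reduces A to a congruent diagonal form with pivots 2, 0.
That gives 1 positive, 1 zero pivots.
Hence Q is positive semidefinite.

positive semidefinite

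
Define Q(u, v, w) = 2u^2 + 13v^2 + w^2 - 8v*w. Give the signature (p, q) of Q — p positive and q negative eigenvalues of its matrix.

The associated matrix is A = [[2, 0, 0], [0, 13, -4], [0, -4, 1]].
Congruent diagonalization of A (simultaneous row and column reduction) yields pivots 2, 13, -3/13.
That gives 2 positive, 1 negative pivots.

(2, 1)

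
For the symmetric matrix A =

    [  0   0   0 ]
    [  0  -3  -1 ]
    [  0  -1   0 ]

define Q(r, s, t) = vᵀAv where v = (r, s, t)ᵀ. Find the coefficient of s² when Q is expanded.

The coefficient of s² is the diagonal entry A[2,2] = -3.

-3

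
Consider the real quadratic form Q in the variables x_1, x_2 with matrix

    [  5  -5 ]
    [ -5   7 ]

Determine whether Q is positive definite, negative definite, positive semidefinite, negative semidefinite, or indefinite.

positive definite

Row-reducing A symmetrically gives the diagonal entries 5, 2.
That gives 2 positive pivots.
Hence Q is positive definite.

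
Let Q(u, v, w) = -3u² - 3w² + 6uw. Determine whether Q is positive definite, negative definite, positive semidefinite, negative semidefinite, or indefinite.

The associated matrix is A = [[-3, 0, 3], [0, 0, 0], [3, 0, -3]].
Congruent diagonalization of A (simultaneous row and column reduction) yields pivots -3, 0, 0.
So there are 1 negative, 2 zero pivots.
Hence Q is negative semidefinite.

negative semidefinite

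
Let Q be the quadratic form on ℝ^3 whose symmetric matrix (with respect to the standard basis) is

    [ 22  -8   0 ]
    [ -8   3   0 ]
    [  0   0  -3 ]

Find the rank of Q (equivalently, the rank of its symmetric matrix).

Symmetric row and column elimination reduces A to a congruent diagonal form with pivots 22, 1/11, -3.
Counting signs: 2 positive, 1 negative.
The rank is the number of nonzero pivots: 3.

3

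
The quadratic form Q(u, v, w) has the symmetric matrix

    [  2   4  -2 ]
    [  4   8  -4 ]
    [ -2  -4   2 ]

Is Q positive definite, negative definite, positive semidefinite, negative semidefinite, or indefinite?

positive semidefinite

Symmetric row and column elimination reduces A to a congruent diagonal form with pivots 2, 0, 0.
Counting signs: 1 positive, 2 zero.
Hence Q is positive semidefinite.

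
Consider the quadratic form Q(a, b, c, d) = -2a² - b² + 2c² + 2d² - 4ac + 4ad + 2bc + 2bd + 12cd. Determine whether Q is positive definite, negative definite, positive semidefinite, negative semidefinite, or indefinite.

indefinite

Write A = [[-2, 0, -2, 2], [0, -1, 1, 1], [-2, 1, 2, 6], [2, 1, 6, 2]].
Row-reducing A symmetrically gives the diagonal entries -2, -1, 5, 0.
That gives 1 positive, 2 negative, 1 zero pivots.
Hence Q is indefinite.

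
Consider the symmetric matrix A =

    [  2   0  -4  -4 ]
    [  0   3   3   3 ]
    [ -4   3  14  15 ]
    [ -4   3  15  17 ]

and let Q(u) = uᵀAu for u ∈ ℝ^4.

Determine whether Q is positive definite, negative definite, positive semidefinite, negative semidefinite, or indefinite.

positive definite

Leading principal minors: Δ_1 = 2, Δ_2 = 6, Δ_3 = 18, Δ_4 = 12.
All leading principal minors are positive, so by Sylvester's criterion Q is positive definite.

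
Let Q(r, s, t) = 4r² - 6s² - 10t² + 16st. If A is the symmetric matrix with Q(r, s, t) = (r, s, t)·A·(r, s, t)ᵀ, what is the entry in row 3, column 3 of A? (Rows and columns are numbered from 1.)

The coefficient of t² in Q is -10, and that is exactly A[3,3].

-10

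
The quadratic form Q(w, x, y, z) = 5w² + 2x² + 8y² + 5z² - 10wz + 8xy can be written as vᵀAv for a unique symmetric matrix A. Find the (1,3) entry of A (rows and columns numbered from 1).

The coefficient of w·y in Q is 0. For a symmetric A this equals A[1,3] + A[3,1] = 2·A[1,3].
So A[1,3] = 0/2 = 0.

0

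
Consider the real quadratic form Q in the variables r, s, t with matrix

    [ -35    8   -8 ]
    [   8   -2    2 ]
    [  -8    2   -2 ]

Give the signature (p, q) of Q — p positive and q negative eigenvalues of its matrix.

(0, 2)

Congruent diagonalization of A (simultaneous row and column reduction) yields pivots -35, -6/35, 0.
So there are 2 negative, 1 zero pivots.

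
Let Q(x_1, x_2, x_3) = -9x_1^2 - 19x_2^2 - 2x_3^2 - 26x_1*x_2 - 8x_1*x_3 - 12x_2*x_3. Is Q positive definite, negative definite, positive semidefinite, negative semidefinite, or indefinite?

negative semidefinite

The symmetric matrix is A = [[-9, -13, -4], [-13, -19, -6], [-4, -6, -2]].
Applying the same elementary operations to the rows and columns of A produces a congruent diagonal matrix with entries -9, -2/9, 0.
So there are 2 negative, 1 zero pivots.
Hence Q is negative semidefinite.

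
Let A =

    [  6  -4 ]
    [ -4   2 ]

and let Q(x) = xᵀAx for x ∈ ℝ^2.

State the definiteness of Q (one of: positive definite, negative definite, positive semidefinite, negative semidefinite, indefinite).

For the 2×2 matrix [[6, -4], [-4, 2]]: det = 6·2 − (-4)² = -4, trace = 8.
det < 0 so the eigenvalues have opposite signs; the form is indefinite.

indefinite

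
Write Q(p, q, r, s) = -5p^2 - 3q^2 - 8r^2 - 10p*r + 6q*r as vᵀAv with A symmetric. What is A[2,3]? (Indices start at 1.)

3

The coefficient of q·r in Q is 6. For a symmetric A this equals A[2,3] + A[3,2] = 2·A[2,3].
So A[2,3] = 6/2 = 3.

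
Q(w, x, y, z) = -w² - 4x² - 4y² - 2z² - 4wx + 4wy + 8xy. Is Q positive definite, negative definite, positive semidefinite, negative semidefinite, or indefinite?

negative semidefinite

Write A = [[-1, -2, 2, 0], [-2, -4, 4, 0], [2, 4, -4, 0], [0, 0, 0, -2]].
Congruent diagonalization of A (simultaneous row and column reduction) yields pivots -1, 0, 0, -2.
That gives 2 negative, 2 zero pivots.
Hence Q is negative semidefinite.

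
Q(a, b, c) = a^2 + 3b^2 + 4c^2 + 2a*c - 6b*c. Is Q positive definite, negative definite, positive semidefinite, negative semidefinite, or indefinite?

positive semidefinite

The symmetric matrix is A = [[1, 0, 1], [0, 3, -3], [1, -3, 4]].
Congruent diagonalization of A (simultaneous row and column reduction) yields pivots 1, 3, 0.
Counting signs: 2 positive, 1 zero.
Hence Q is positive semidefinite.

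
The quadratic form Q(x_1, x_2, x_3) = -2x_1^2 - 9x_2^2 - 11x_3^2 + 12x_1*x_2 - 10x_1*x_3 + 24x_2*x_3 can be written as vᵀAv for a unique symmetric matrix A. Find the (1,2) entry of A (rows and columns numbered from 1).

The coefficient of x_1·x_2 in Q is 12. For a symmetric A this equals A[1,2] + A[2,1] = 2·A[1,2].
So A[1,2] = 12/2 = 6.

6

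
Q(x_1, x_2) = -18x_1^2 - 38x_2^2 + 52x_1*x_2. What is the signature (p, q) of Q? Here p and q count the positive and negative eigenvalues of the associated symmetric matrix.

Write A = [[-18, 26], [26, -38]].
Symmetric row and column elimination reduces A to a congruent diagonal form with pivots -18, -4/9.
Counting signs: 2 negative.

(0, 2)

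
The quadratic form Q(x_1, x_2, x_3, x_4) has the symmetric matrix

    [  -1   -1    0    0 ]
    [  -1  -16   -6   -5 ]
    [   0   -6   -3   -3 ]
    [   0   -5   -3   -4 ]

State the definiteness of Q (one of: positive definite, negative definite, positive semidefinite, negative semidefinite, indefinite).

Leading principal minors: Δ_1 = -1, Δ_2 = 15, Δ_3 = -9, Δ_4 = 6.
The signs alternate starting with Δ_1 < 0, so by Sylvester's criterion Q is negative definite.

negative definite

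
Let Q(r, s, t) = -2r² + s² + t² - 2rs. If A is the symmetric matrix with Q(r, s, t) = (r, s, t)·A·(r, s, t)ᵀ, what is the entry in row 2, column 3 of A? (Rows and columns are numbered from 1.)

0

The coefficient of s·t in Q is 0. For a symmetric A this equals A[2,3] + A[3,2] = 2·A[2,3].
So A[2,3] = 0/2 = 0.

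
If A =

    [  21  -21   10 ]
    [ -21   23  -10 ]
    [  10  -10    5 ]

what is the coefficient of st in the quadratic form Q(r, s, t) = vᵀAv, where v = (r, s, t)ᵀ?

The coefficient of st is A[2,3] + A[3,2] = 2·(-10) = -20.

-20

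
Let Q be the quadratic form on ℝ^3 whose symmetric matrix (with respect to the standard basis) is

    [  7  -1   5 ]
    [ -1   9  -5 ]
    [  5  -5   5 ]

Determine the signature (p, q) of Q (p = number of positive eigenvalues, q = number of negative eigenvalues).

Row-reducing A symmetrically gives the diagonal entries 7, 62/7, -20/31.
That gives 2 positive, 1 negative pivots.

(2, 1)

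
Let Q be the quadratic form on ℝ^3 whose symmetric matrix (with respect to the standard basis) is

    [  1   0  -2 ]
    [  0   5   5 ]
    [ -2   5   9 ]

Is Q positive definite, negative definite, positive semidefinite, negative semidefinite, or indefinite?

Symmetric row and column elimination reduces A to a congruent diagonal form with pivots 1, 5, 0.
That gives 2 positive, 1 zero pivots.
Hence Q is positive semidefinite.

positive semidefinite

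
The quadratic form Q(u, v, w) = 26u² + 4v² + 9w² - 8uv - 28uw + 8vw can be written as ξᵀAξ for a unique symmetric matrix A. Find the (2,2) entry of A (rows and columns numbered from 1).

4

The coefficient of v² in Q is 4, and that is exactly A[2,2].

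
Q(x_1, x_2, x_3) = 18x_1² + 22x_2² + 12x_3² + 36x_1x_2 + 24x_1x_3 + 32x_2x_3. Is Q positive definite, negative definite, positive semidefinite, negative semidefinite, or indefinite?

The symmetric matrix is A = [[18, 18, 12], [18, 22, 16], [12, 16, 12]].
Row-reducing A symmetrically gives the diagonal entries 18, 4, 0.
So there are 2 positive, 1 zero pivots.
Hence Q is positive semidefinite.

positive semidefinite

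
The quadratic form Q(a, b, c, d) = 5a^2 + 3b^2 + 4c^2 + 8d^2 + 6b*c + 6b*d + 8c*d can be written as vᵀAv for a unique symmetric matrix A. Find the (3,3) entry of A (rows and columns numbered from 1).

4

The coefficient of c^2 in Q is 4, and that is exactly A[3,3].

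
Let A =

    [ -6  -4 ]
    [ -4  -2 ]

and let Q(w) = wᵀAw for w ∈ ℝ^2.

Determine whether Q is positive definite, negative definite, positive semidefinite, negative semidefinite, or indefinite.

indefinite

Row-reducing A symmetrically gives the diagonal entries -6, 2/3.
That gives 1 positive, 1 negative pivots.
Hence Q is indefinite.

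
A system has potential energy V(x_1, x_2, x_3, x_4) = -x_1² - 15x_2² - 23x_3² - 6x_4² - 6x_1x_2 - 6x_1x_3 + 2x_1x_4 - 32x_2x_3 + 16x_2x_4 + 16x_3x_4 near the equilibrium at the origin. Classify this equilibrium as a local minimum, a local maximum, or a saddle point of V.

local maximum

The Hessian at the origin is H = [[-2, -6, -6, 2], [-6, -30, -32, 16], [-6, -32, -46, 16], [2, 16, 16, -12]].
Applying the same elementary operations to the rows and columns of H produces a congruent diagonal matrix with entries -2, -12, -35/3, -10/7.
So there are 4 negative pivots.
H is negative definite, so the origin is a strict local maximum.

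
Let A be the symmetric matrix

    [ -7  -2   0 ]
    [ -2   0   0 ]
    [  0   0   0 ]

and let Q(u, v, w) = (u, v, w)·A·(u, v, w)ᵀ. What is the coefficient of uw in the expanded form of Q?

0

The coefficient of uw is A[1,3] + A[3,1] = 2·0 = 0.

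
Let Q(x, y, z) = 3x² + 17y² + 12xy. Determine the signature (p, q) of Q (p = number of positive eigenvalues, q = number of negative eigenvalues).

The associated matrix is A = [[3, 6, 0], [6, 17, 0], [0, 0, 0]].
Applying the same elementary operations to the rows and columns of A produces a congruent diagonal matrix with entries 3, 5, 0.
Counting signs: 2 positive, 1 zero.

(2, 0)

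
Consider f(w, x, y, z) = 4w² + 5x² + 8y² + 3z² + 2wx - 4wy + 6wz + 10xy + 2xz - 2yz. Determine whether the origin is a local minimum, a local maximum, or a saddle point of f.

local minimum

The Hessian at the origin is H = [[8, 2, -4, 6], [2, 10, 10, 2], [-4, 10, 16, -2], [6, 2, -2, 6]].
Congruent diagonalization of H (simultaneous row and column reduction) yields pivots 8, 19/2, 24/19, 4/3.
Counting signs: 4 positive.
H is positive definite, so the origin is a strict local minimum.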